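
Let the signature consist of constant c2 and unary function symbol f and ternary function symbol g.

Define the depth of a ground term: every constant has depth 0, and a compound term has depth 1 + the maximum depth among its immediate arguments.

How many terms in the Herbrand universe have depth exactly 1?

2

Write N_k for the number of ground terms of depth ≤ k. A term of depth ≤ k is either a constant or a function symbol applied to arguments of depth ≤ k−1, so N_k = 1 + N_{k-1} + N_{k-1}^3.
N_0 = 1
N_1 = 1 + 1 + 1^3 = 3
Terms of depth exactly 1: N_1 − N_0 = 3 − 1 = 2.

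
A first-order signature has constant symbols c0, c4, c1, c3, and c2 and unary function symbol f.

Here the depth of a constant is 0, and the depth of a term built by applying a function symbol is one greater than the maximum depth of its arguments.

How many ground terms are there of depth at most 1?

Let N_k = |{terms of depth ≤ k}|. Then N_0 = 5 and N_k = 5 + N_{k-1} for k ≥ 1 (one summand per function symbol, arity giving the exponent).
N_0 = 5
N_1 = 5 + 5 = 10
Explicitly: c0, c4, c1, c3, c2, f(c0), f(c4), f(c1), f(c3), f(c2).

10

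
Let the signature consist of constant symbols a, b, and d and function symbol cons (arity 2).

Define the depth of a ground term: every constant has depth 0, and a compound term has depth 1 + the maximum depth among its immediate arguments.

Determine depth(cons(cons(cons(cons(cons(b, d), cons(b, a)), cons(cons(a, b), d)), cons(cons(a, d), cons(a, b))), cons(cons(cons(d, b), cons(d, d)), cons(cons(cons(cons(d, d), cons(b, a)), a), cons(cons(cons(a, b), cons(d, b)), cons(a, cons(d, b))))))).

6

depth(cons(b, d)) = 1 + max(0, 0) = 1
depth(cons(b, a)) = 1 + max(0, 0) = 1
depth(cons(cons(b, d), cons(b, a))) = 1 + max(1, 1) = 2
depth(cons(a, b)) = 1 + max(0, 0) = 1
depth(cons(cons(a, b), d)) = 1 + max(1, 0) = 2
depth(cons(cons(cons(b, d), cons(b, a)), cons(cons(a, b), d))) = 1 + max(2, 2) = 3
depth(cons(a, d)) = 1 + max(0, 0) = 1
depth(cons(cons(a, d), cons(a, b))) = 1 + max(1, 1) = 2
depth(cons(cons(cons(cons(b, d), cons(b, a)), cons(cons(a, b), d)), cons(cons(a, d), cons(a, b)))) = 1 + max(3, 2) = 4
depth(cons(d, b)) = 1 + max(0, 0) = 1
depth(cons(d, d)) = 1 + max(0, 0) = 1
depth(cons(cons(d, b), cons(d, d))) = 1 + max(1, 1) = 2
depth(cons(cons(d, d), cons(b, a))) = 1 + max(1, 1) = 2
depth(cons(cons(cons(d, d), cons(b, a)), a)) = 1 + max(2, 0) = 3
depth(cons(cons(a, b), cons(d, b))) = 1 + max(1, 1) = 2
depth(cons(a, cons(d, b))) = 1 + max(0, 1) = 2
depth(cons(cons(cons(a, b), cons(d, b)), cons(a, cons(d, b)))) = 1 + max(2, 2) = 3
depth(cons(cons(cons(cons(d, d), cons(b, a)), a), cons(cons(cons(a, b), cons(d, b)), cons(a, cons(d, b))))) = 1 + max(3, 3) = 4
depth(cons(cons(cons(d, b), cons(d, d)), cons(cons(cons(cons(d, d), cons(b, a)), a), cons(cons(cons(a, b), cons(d, b)), cons(a, cons(d, b)))))) = 1 + max(2, 4) = 5
depth(cons(cons(cons(cons(cons(b, d), cons(b, a)), cons(cons(a, b), d)), cons(cons(a, d), cons(a, b))), cons(cons(cons(d, b), cons(d, d)), cons(cons(cons(cons(d, d), cons(b, a)), a), cons(cons(cons(a, b), cons(d, b)), cons(a, cons(d, b))))))) = 1 + max(4, 5) = 6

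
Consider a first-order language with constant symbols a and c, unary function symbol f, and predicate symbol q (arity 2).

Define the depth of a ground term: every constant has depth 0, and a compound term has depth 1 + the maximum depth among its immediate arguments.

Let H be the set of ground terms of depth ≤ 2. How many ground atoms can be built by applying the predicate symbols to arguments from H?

First count ground terms of depth ≤ 2.
Write N_k for the number of ground terms of depth ≤ k. A term of depth ≤ k is either a constant or a function symbol applied to arguments of depth ≤ k−1, so N_k = 2 + N_{k-1}.
N_0 = 2
N_1 = 2 + 2 = 4
N_2 = 2 + 4 = 6
So |H| = 6.
Each predicate of arity r yields |H|^r ground atoms (one per choice of an r-tuple from H):
  q: 6^2 = 36
Total ground atoms: 36.

36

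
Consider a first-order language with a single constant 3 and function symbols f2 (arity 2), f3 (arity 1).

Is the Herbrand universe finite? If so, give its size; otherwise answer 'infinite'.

infinite

The signature has at least one function symbol (f2, arity 2) and at least one constant (3).
Iterating f2 gives infinitely many distinct ground terms: 3, f2(3, 3), f2(f2(3, 3), f2(3, 3)), ...
So the Herbrand universe is infinite.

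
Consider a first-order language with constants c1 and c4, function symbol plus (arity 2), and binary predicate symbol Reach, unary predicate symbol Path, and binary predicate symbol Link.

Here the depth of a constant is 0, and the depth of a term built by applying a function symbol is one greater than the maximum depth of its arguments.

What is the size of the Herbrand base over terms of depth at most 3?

First count ground terms of depth ≤ 3.
If N_k denotes the number of depth-≤k ground terms, the 2 constants give N_0 = 2, and each function symbol of arity r contributes N_{k-1}^r new terms at level k: N_k = 2 + N_{k-1}^2.
N_0 = 2
N_1 = 2 + 2^2 = 6
N_2 = 2 + 6^2 = 38
N_3 = 2 + 38^2 = 1446
So |H| = 1446.
Ground atoms are formed by filling each argument slot of a predicate with a term from H, so an r-ary predicate gives |H|^r atoms:
  Reach: 1446^2 = 2090916;  Path: 1446;  Link: 1446^2 = 2090916
Total ground atoms: 2090916 + 1446 + 2090916 = 4183278.

4183278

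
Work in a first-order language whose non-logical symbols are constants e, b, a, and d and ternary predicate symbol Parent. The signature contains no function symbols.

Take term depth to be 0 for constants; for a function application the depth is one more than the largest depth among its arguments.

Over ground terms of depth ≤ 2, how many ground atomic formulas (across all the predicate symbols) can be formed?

First count ground terms of depth ≤ 2.
With no function symbols every ground term is a constant, so there are exactly 4 ground terms at every depth bound.
N_0 = 4
N_1 = 4
N_2 = 4
So |H| = 4.
Each predicate of arity r yields |H|^r ground atoms (one per choice of an r-tuple from H):
  Parent: 4^3 = 64
Total ground atoms: 64.

64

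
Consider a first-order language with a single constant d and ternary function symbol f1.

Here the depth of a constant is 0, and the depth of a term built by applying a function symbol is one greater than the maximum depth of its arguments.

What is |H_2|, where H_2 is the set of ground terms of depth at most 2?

Let N_k = |{terms of depth ≤ k}|. Then N_0 = 1 and N_k = 1 + N_{k-1}^3 for k ≥ 1 (one summand per function symbol, arity giving the exponent).
N_0 = 1
N_1 = 1 + 1^3 = 2
N_2 = 1 + 2^3 = 9

9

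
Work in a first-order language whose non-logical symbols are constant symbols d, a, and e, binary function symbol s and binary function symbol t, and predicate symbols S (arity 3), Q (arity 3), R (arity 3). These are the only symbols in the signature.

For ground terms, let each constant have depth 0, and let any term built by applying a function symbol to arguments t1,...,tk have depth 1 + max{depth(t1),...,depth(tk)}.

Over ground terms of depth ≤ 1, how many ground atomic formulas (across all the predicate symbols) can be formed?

27783

First count ground terms of depth ≤ 1.
If N_k denotes the number of depth-≤k ground terms, the 3 constants give N_0 = 3, and each function symbol of arity r contributes N_{k-1}^r new terms at level k: N_k = 3 + N_{k-1}^2 + N_{k-1}^2.
N_0 = 3
N_1 = 3 + 3^2 + 3^2 = 21
So |H| = 21.
Each predicate of arity r yields |H|^r ground atoms (one per choice of an r-tuple from H):
  S: 21^3 = 9261;  Q: 21^3 = 9261;  R: 21^3 = 9261
Total ground atoms: 9261 + 9261 + 9261 = 27783.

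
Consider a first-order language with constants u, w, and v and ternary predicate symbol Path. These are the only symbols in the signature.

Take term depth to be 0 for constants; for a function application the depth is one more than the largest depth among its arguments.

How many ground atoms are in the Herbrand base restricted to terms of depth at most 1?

27

First count ground terms of depth ≤ 1.
With no function symbols every ground term is a constant, so there are exactly 3 ground terms at every depth bound.
N_0 = 3
N_1 = 3
So |H| = 3.
Ground atoms are formed by filling each argument slot of a predicate with a term from H, so an r-ary predicate gives |H|^r atoms:
  Path: 3^3 = 27
Total ground atoms: 27.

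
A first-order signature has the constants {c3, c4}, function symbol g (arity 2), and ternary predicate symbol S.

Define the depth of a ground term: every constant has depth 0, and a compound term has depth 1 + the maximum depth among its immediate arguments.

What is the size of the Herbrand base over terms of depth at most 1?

216

First count ground terms of depth ≤ 1.
Let N_k = |{terms of depth ≤ k}|. Then N_0 = 2 and N_k = 2 + N_{k-1}^2 for k ≥ 1 (one summand per function symbol, arity giving the exponent).
N_0 = 2
N_1 = 2 + 2^2 = 6
Explicitly: c3, c4, g(c3, c3), g(c3, c4), g(c4, c3), g(c4, c4).
So |H| = 6.
Ground atoms are formed by filling each argument slot of a predicate with a term from H, so an r-ary predicate gives |H|^r atoms:
  S: 6^3 = 216
Total ground atoms: 216.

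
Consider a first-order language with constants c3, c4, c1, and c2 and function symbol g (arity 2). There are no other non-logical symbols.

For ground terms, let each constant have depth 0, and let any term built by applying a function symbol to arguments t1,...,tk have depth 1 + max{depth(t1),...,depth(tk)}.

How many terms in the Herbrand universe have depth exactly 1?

If N_k denotes the number of depth-≤k ground terms, the 4 constants give N_0 = 4, and each function symbol of arity r contributes N_{k-1}^r new terms at level k: N_k = 4 + N_{k-1}^2.
N_0 = 4
N_1 = 4 + 4^2 = 20
Terms of depth exactly 1: N_1 − N_0 = 20 − 4 = 16.

16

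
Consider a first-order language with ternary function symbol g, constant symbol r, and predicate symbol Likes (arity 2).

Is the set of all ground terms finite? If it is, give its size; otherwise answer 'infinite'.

The signature has at least one function symbol (g, arity 3) and at least one constant (r).
Iterating g gives infinitely many distinct ground terms: r, g(r, r, r), g(g(r, r, r), g(r, r, r), g(r, r, r)), ...
So the Herbrand universe is infinite.

infinite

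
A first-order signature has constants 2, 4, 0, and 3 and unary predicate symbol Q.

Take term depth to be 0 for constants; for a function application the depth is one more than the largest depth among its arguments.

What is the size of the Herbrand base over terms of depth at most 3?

First count ground terms of depth ≤ 3.
With no function symbols every ground term is a constant, so there are exactly 4 ground terms at every depth bound.
N_0 = 4
N_1 = 4
N_2 = 4
N_3 = 4
Explicitly: 2, 4, 0, 3.
So |H| = 4.
Each predicate of arity r yields |H|^r ground atoms (one per choice of an r-tuple from H):
  Q: 4
Total ground atoms: 4.

4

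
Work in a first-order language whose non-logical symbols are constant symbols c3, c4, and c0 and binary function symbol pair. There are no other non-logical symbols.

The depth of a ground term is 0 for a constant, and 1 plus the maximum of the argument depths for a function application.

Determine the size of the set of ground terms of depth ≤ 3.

Count level by level. With function symbols pair/2, the terms of depth ≤ k are the 3 constants together with each function applied to depth-≤(k−1) tuples, so N_k = 3 + N_{k-1}^2.
N_0 = 3
N_1 = 3 + 3^2 = 12
N_2 = 3 + 12^2 = 147
N_3 = 3 + 147^2 = 21612

21612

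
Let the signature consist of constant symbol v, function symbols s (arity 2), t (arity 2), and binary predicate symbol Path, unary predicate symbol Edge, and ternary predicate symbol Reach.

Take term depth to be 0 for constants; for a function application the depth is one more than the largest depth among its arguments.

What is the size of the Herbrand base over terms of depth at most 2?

7239

First count ground terms of depth ≤ 2.
If N_k denotes the number of depth-≤k ground terms, the 1 constant gives N_0 = 1, and each function symbol of arity r contributes N_{k-1}^r new terms at level k: N_k = 1 + N_{k-1}^2 + N_{k-1}^2.
N_0 = 1
N_1 = 1 + 1^2 + 1^2 = 3
N_2 = 1 + 3^2 + 3^2 = 19
So |H| = 19.
Each predicate of arity r yields |H|^r ground atoms (one per choice of an r-tuple from H):
  Path: 19^2 = 361;  Edge: 19;  Reach: 19^3 = 6859
Total ground atoms: 361 + 19 + 6859 = 7239.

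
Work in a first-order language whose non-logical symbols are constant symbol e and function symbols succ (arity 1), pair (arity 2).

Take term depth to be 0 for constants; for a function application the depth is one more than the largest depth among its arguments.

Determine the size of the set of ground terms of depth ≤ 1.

Count level by level. With function symbols succ/1, pair/2, the terms of depth ≤ k are the 1 constant together with each function applied to depth-≤(k−1) tuples, so N_k = 1 + N_{k-1} + N_{k-1}^2.
N_0 = 1
N_1 = 1 + 1 + 1^2 = 3
Explicitly: e, succ(e), pair(e, e).

3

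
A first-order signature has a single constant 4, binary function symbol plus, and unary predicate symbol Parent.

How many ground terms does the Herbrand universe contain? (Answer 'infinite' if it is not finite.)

The signature has at least one function symbol (plus, arity 2) and at least one constant (4).
Iterating plus gives infinitely many distinct ground terms: 4, plus(4, 4), plus(plus(4, 4), plus(4, 4)), ...
So the Herbrand universe is infinite.

infinite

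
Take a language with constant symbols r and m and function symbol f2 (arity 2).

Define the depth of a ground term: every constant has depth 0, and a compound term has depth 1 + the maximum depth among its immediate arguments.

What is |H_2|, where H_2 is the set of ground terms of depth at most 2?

38

Let N_k = |{terms of depth ≤ k}|. Then N_0 = 2 and N_k = 2 + N_{k-1}^2 for k ≥ 1 (one summand per function symbol, arity giving the exponent).
N_0 = 2
N_1 = 2 + 2^2 = 6
N_2 = 2 + 6^2 = 38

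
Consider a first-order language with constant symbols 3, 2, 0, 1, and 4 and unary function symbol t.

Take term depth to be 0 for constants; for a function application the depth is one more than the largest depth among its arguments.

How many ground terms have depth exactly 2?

5

Let N_k count ground terms of depth at most k. Each non-constant term of depth ≤ k is some function symbol applied to depth-≤(k−1) arguments, giving N_k = 5 + N_{k-1}.
N_0 = 5
N_1 = 5 + 5 = 10
N_2 = 5 + 10 = 15
Terms of depth exactly 2: N_2 − N_1 = 15 − 10 = 5.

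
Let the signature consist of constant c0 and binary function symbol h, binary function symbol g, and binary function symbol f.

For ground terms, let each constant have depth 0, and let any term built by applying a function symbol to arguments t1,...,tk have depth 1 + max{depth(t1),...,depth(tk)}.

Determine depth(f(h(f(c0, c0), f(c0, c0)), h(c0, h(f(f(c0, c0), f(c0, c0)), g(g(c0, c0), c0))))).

5

depth(f(c0, c0)) = 1 + max(0, 0) = 1
depth(h(f(c0, c0), f(c0, c0))) = 1 + max(1, 1) = 2
depth(f(f(c0, c0), f(c0, c0))) = 1 + max(1, 1) = 2
depth(g(c0, c0)) = 1 + max(0, 0) = 1
depth(g(g(c0, c0), c0)) = 1 + max(1, 0) = 2
depth(h(f(f(c0, c0), f(c0, c0)), g(g(c0, c0), c0))) = 1 + max(2, 2) = 3
depth(h(c0, h(f(f(c0, c0), f(c0, c0)), g(g(c0, c0), c0)))) = 1 + max(0, 3) = 4
depth(f(h(f(c0, c0), f(c0, c0)), h(c0, h(f(f(c0, c0), f(c0, c0)), g(g(c0, c0), c0))))) = 1 + max(2, 4) = 5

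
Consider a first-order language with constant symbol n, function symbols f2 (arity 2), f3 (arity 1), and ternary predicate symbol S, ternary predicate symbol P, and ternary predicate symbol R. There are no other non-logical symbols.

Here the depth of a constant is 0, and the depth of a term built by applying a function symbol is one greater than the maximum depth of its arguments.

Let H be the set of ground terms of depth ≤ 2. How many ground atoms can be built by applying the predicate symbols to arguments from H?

First count ground terms of depth ≤ 2.
If N_k denotes the number of depth-≤k ground terms, the 1 constant gives N_0 = 1, and each function symbol of arity r contributes N_{k-1}^r new terms at level k: N_k = 1 + N_{k-1}^2 + N_{k-1}.
N_0 = 1
N_1 = 1 + 1^2 + 1 = 3
N_2 = 1 + 3^2 + 3 = 13
So |H| = 13.
Each predicate of arity r yields |H|^r ground atoms (one per choice of an r-tuple from H):
  S: 13^3 = 2197;  P: 13^3 = 2197;  R: 13^3 = 2197
Total ground atoms: 2197 + 2197 + 2197 = 6591.

6591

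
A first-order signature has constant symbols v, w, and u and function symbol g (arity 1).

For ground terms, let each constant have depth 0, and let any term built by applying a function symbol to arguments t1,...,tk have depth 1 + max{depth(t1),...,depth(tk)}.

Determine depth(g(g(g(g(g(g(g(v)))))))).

depth(g(v)) = 1 + depth(v) = 1 + 0 = 1
depth(g(g(v))) = 1 + depth(g(v)) = 1 + 1 = 2
depth(g(g(g(v)))) = 1 + depth(g(g(v))) = 1 + 2 = 3
depth(g(g(g(g(v))))) = 1 + depth(g(g(g(v)))) = 1 + 3 = 4
depth(g(g(g(g(g(v)))))) = 1 + depth(g(g(g(g(v))))) = 1 + 4 = 5
depth(g(g(g(g(g(g(v))))))) = 1 + depth(g(g(g(g(g(v)))))) = 1 + 5 = 6
depth(g(g(g(g(g(g(g(v)))))))) = 1 + depth(g(g(g(g(g(g(v))))))) = 1 + 6 = 7

7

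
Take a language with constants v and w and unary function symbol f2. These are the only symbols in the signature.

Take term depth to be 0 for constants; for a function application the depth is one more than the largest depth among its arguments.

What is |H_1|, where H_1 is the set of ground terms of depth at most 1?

If N_k denotes the number of depth-≤k ground terms, the 2 constants give N_0 = 2, and each function symbol of arity r contributes N_{k-1}^r new terms at level k: N_k = 2 + N_{k-1}.
N_0 = 2
N_1 = 2 + 2 = 4

4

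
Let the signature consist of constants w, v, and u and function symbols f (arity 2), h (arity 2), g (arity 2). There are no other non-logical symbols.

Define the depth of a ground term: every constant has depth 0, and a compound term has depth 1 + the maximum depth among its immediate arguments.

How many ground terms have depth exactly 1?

Count level by level. With function symbols f/2, h/2, g/2, the terms of depth ≤ k are the 3 constants together with each function applied to depth-≤(k−1) tuples, so N_k = 3 + N_{k-1}^2 + N_{k-1}^2 + N_{k-1}^2.
N_0 = 3
N_1 = 3 + 3^2 + 3^2 + 3^2 = 30
Terms of depth exactly 1: N_1 − N_0 = 30 − 3 = 27.

27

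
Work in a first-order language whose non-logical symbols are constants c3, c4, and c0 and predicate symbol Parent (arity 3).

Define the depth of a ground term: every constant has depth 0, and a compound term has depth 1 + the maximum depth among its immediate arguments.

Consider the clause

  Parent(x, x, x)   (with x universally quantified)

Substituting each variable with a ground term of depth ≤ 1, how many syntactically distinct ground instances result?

Ground terms of depth ≤ 1:
  With no function symbols every ground term is a constant, so there are exactly 3 ground terms at every depth bound.
  N_0 = 3
  N_1 = 3
  Explicitly: c3, c4, c0.
So there are 3 ground terms available for substitution.
The variable x ranges independently over the available ground terms, and distinct assignments produce distinct instances.
Number of ground instances = 3.

3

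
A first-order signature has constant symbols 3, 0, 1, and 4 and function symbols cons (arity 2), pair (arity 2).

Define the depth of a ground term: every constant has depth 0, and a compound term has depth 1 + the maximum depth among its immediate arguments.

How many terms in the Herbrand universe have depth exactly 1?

If N_k denotes the number of depth-≤k ground terms, the 4 constants give N_0 = 4, and each function symbol of arity r contributes N_{k-1}^r new terms at level k: N_k = 4 + N_{k-1}^2 + N_{k-1}^2.
N_0 = 4
N_1 = 4 + 4^2 + 4^2 = 36
Terms of depth exactly 1: N_1 − N_0 = 36 − 4 = 32.

32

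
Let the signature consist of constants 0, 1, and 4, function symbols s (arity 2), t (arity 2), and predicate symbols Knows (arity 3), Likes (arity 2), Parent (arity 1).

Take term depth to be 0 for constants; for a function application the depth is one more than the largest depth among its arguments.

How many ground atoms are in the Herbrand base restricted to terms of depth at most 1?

9723

First count ground terms of depth ≤ 1.
Let N_k = |{terms of depth ≤ k}|. Then N_0 = 3 and N_k = 3 + N_{k-1}^2 + N_{k-1}^2 for k ≥ 1 (one summand per function symbol, arity giving the exponent).
N_0 = 3
N_1 = 3 + 3^2 + 3^2 = 21
So |H| = 21.
Ground atoms are formed by filling each argument slot of a predicate with a term from H, so an r-ary predicate gives |H|^r atoms:
  Knows: 21^3 = 9261;  Likes: 21^2 = 441;  Parent: 21
Total ground atoms: 9261 + 441 + 21 = 9723.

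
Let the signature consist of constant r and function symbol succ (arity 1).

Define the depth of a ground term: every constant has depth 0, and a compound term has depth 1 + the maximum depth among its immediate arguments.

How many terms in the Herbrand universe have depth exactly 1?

1

Let N_k = |{terms of depth ≤ k}|. Then N_0 = 1 and N_k = 1 + N_{k-1} for k ≥ 1 (one summand per function symbol, arity giving the exponent).
N_0 = 1
N_1 = 1 + 1 = 2
Terms of depth exactly 1: N_1 − N_0 = 2 − 1 = 1.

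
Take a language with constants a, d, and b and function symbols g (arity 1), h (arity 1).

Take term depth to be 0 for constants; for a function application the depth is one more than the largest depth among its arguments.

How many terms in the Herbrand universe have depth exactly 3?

24

Let N_k count ground terms of depth at most k. Each non-constant term of depth ≤ k is some function symbol applied to depth-≤(k−1) arguments, giving N_k = 3 + N_{k-1} + N_{k-1}.
N_0 = 3
N_1 = 3 + 3 + 3 = 9
N_2 = 3 + 9 + 9 = 21
N_3 = 3 + 21 + 21 = 45
Terms of depth exactly 3: N_3 − N_2 = 45 − 21 = 24.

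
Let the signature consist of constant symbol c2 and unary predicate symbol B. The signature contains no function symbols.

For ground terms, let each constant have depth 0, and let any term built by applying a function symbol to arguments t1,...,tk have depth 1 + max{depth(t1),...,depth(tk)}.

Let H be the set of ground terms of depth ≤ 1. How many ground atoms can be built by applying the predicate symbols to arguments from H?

1

First count ground terms of depth ≤ 1.
With no function symbols every ground term is a constant, so there is exactly 1 ground term at every depth bound.
N_0 = 1
N_1 = 1
Explicitly: c2.
So |H| = 1.
For each predicate symbol, the number of ground atoms is |H| raised to its arity; summing:
  B: 1
Total ground atoms: 1.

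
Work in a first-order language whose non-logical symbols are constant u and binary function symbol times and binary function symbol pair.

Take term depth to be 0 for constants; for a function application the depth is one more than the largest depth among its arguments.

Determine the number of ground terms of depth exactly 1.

If N_k denotes the number of depth-≤k ground terms, the 1 constant gives N_0 = 1, and each function symbol of arity r contributes N_{k-1}^r new terms at level k: N_k = 1 + N_{k-1}^2 + N_{k-1}^2.
N_0 = 1
N_1 = 1 + 1^2 + 1^2 = 3
Terms of depth exactly 1: N_1 − N_0 = 3 − 1 = 2.

2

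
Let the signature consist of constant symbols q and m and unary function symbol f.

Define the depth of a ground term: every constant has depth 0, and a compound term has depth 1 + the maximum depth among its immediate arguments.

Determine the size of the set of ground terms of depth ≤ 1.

4

Write N_k for the number of ground terms of depth ≤ k. A term of depth ≤ k is either a constant or a function symbol applied to arguments of depth ≤ k−1, so N_k = 2 + N_{k-1}.
N_0 = 2
N_1 = 2 + 2 = 4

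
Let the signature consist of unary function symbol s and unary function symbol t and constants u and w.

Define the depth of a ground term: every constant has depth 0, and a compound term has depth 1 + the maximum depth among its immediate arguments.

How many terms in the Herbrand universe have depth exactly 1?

Let N_k = |{terms of depth ≤ k}|. Then N_0 = 2 and N_k = 2 + N_{k-1} + N_{k-1} for k ≥ 1 (one summand per function symbol, arity giving the exponent).
N_0 = 2
N_1 = 2 + 2 + 2 = 6
Terms of depth exactly 1: N_1 − N_0 = 6 − 2 = 4.

4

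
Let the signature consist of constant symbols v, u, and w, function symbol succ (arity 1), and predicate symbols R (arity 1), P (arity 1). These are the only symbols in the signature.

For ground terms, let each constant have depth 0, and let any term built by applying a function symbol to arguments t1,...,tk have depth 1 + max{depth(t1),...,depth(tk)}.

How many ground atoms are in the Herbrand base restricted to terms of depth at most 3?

24

First count ground terms of depth ≤ 3.
Write N_k for the number of ground terms of depth ≤ k. A term of depth ≤ k is either a constant or a function symbol applied to arguments of depth ≤ k−1, so N_k = 3 + N_{k-1}.
N_0 = 3
N_1 = 3 + 3 = 6
N_2 = 3 + 6 = 9
N_3 = 3 + 9 = 12
Explicitly: v, u, w, succ(v), succ(u), succ(w), succ(succ(v)), succ(succ(u)), succ(succ(w)), succ(succ(succ(v))), succ(succ(succ(u))), succ(succ(succ(w))).
So |H| = 12.
Each predicate of arity r yields |H|^r ground atoms (one per choice of an r-tuple from H):
  R: 12;  P: 12
Total ground atoms: 12 + 12 = 24.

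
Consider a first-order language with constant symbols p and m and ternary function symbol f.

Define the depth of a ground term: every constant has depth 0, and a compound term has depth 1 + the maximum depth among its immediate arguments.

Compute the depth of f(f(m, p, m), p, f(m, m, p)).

depth(f(m, p, m)) = 1 + max(0, 0, 0) = 1
depth(f(m, m, p)) = 1 + max(0, 0, 0) = 1
depth(f(f(m, p, m), p, f(m, m, p))) = 1 + max(1, 0, 1) = 2

2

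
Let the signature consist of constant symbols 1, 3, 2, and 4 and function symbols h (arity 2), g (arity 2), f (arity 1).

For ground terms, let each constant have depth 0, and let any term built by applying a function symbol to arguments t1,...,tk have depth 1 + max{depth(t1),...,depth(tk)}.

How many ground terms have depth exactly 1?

36

Write N_k for the number of ground terms of depth ≤ k. A term of depth ≤ k is either a constant or a function symbol applied to arguments of depth ≤ k−1, so N_k = 4 + N_{k-1}^2 + N_{k-1}^2 + N_{k-1}.
N_0 = 4
N_1 = 4 + 4^2 + 4^2 + 4 = 40
Terms of depth exactly 1: N_1 − N_0 = 40 − 4 = 36.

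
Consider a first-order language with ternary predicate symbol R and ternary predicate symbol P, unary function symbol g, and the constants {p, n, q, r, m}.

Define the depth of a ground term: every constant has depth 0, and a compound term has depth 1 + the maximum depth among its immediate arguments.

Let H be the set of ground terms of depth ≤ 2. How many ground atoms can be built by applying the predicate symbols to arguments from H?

6750

First count ground terms of depth ≤ 2.
Let N_k count ground terms of depth at most k. Each non-constant term of depth ≤ k is some function symbol applied to depth-≤(k−1) arguments, giving N_k = 5 + N_{k-1}.
N_0 = 5
N_1 = 5 + 5 = 10
N_2 = 5 + 10 = 15
So |H| = 15.
A ground atom is a predicate applied to a tuple of terms from H, so the count is the sum over predicates of |H|^arity:
  R: 15^3 = 3375;  P: 15^3 = 3375
Total ground atoms: 3375 + 3375 = 6750.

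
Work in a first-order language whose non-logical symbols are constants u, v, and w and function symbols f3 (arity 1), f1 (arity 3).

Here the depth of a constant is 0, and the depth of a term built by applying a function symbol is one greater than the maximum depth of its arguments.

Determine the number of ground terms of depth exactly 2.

35940

Count level by level. With function symbols f3/1, f1/3, the terms of depth ≤ k are the 3 constants together with each function applied to depth-≤(k−1) tuples, so N_k = 3 + N_{k-1} + N_{k-1}^3.
N_0 = 3
N_1 = 3 + 3 + 3^3 = 33
N_2 = 3 + 33 + 33^3 = 35973
Terms of depth exactly 2: N_2 − N_1 = 35973 − 33 = 35940.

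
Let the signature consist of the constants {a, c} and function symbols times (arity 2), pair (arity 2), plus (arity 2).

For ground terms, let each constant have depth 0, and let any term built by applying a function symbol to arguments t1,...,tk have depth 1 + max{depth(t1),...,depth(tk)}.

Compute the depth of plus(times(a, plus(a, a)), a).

depth(plus(a, a)) = 1 + max(0, 0) = 1
depth(times(a, plus(a, a))) = 1 + max(0, 1) = 2
depth(plus(times(a, plus(a, a)), a)) = 1 + max(2, 0) = 3

3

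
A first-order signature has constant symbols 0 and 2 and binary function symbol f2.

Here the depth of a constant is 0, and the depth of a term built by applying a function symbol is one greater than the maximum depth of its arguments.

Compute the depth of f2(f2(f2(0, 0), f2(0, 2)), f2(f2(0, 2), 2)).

depth(f2(0, 0)) = 1 + max(0, 0) = 1
depth(f2(0, 2)) = 1 + max(0, 0) = 1
depth(f2(f2(0, 0), f2(0, 2))) = 1 + max(1, 1) = 2
depth(f2(f2(0, 2), 2)) = 1 + max(1, 0) = 2
depth(f2(f2(f2(0, 0), f2(0, 2)), f2(f2(0, 2), 2))) = 1 + max(2, 2) = 3

3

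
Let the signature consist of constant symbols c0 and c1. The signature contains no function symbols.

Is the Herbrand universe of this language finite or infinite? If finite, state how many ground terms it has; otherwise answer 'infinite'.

2

There are no function symbols, so every ground term is one of the 2 constants.
The Herbrand universe is {c0, c1}, which is finite with 2 elements.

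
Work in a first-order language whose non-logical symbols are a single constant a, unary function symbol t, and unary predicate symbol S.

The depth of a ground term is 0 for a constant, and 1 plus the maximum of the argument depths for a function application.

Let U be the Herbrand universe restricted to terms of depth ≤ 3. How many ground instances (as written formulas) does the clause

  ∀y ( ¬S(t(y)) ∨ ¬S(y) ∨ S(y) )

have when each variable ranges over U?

4

Ground terms of depth ≤ 3:
  Write N_k for the number of ground terms of depth ≤ k. A term of depth ≤ k is either a constant or a function symbol applied to arguments of depth ≤ k−1, so N_k = 1 + N_{k-1}.
  N_0 = 1
  N_1 = 1 + 1 = 2
  N_2 = 1 + 2 = 3
  N_3 = 1 + 3 = 4
  Explicitly: a, t(a), t(t(a)), t(t(t(a))).
So there are 4 ground terms available for substitution.
The clause has 1 distinct variable (y), which appears in the body. In the free term algebra distinct substitutions yield syntactically distinct ground instances.
Number of ground instances = 4.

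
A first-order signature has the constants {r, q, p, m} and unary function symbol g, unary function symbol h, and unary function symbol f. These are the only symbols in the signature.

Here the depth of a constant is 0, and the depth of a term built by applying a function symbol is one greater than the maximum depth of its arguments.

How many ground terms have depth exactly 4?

324

Count level by level. With function symbols g/1, h/1, f/1, the terms of depth ≤ k are the 4 constants together with each function applied to depth-≤(k−1) tuples, so N_k = 4 + N_{k-1} + N_{k-1} + N_{k-1}.
N_0 = 4
N_1 = 4 + 4 + 4 + 4 = 16
N_2 = 4 + 16 + 16 + 16 = 52
N_3 = 4 + 52 + 52 + 52 = 160
N_4 = 4 + 160 + 160 + 160 = 484
Terms of depth exactly 4: N_4 − N_3 = 484 − 160 = 324.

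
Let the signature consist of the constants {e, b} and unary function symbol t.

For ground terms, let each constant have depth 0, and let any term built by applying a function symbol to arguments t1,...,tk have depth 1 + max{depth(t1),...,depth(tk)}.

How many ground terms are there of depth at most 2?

6

Write N_k for the number of ground terms of depth ≤ k. A term of depth ≤ k is either a constant or a function symbol applied to arguments of depth ≤ k−1, so N_k = 2 + N_{k-1}.
N_0 = 2
N_1 = 2 + 2 = 4
N_2 = 2 + 4 = 6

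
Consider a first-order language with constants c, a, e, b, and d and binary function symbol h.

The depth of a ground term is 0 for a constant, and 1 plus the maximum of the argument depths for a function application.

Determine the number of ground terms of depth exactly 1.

Write N_k for the number of ground terms of depth ≤ k. A term of depth ≤ k is either a constant or a function symbol applied to arguments of depth ≤ k−1, so N_k = 5 + N_{k-1}^2.
N_0 = 5
N_1 = 5 + 5^2 = 30
Terms of depth exactly 1: N_1 − N_0 = 30 − 5 = 25.

25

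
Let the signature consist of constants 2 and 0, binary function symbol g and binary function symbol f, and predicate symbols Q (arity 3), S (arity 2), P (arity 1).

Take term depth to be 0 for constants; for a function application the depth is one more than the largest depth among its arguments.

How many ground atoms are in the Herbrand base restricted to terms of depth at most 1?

First count ground terms of depth ≤ 1.
Write N_k for the number of ground terms of depth ≤ k. A term of depth ≤ k is either a constant or a function symbol applied to arguments of depth ≤ k−1, so N_k = 2 + N_{k-1}^2 + N_{k-1}^2.
N_0 = 2
N_1 = 2 + 2^2 + 2^2 = 10
Explicitly: 2, 0, g(2, 2), g(2, 0), g(0, 2), g(0, 0), f(2, 2), f(2, 0), f(0, 2), f(0, 0).
So |H| = 10.
A ground atom is a predicate applied to a tuple of terms from H, so the count is the sum over predicates of |H|^arity:
  Q: 10^3 = 1000;  S: 10^2 = 100;  P: 10
Total ground atoms: 1000 + 100 + 10 = 1110.

1110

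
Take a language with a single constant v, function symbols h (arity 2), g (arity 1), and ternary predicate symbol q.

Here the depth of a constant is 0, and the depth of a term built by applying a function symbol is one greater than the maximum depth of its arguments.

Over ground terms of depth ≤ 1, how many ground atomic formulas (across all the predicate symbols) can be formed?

First count ground terms of depth ≤ 1.
Let N_k = |{terms of depth ≤ k}|. Then N_0 = 1 and N_k = 1 + N_{k-1}^2 + N_{k-1} for k ≥ 1 (one summand per function symbol, arity giving the exponent).
N_0 = 1
N_1 = 1 + 1^2 + 1 = 3
Explicitly: v, h(v, v), g(v).
So |H| = 3.
Ground atoms are formed by filling each argument slot of a predicate with a term from H, so an r-ary predicate gives |H|^r atoms:
  q: 3^3 = 27
Total ground atoms: 27.

27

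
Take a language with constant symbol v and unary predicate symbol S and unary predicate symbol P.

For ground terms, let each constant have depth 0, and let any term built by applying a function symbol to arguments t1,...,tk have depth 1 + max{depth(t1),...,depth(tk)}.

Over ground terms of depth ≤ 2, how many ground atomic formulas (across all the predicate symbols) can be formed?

2

First count ground terms of depth ≤ 2.
With no function symbols every ground term is a constant, so there is exactly 1 ground term at every depth bound.
N_0 = 1
N_1 = 1
N_2 = 1
Explicitly: v.
So |H| = 1.
For each predicate symbol, the number of ground atoms is |H| raised to its arity; summing:
  S: 1;  P: 1
Total ground atoms: 1 + 1 = 2.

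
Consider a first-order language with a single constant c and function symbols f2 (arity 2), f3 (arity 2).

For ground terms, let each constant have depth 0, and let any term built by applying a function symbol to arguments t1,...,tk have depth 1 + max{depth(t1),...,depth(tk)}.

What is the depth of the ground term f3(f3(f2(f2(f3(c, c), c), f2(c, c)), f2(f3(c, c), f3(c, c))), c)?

5

depth(f3(c, c)) = 1 + max(0, 0) = 1
depth(f2(f3(c, c), c)) = 1 + max(1, 0) = 2
depth(f2(c, c)) = 1 + max(0, 0) = 1
depth(f2(f2(f3(c, c), c), f2(c, c))) = 1 + max(2, 1) = 3
depth(f2(f3(c, c), f3(c, c))) = 1 + max(1, 1) = 2
depth(f3(f2(f2(f3(c, c), c), f2(c, c)), f2(f3(c, c), f3(c, c)))) = 1 + max(3, 2) = 4
depth(f3(f3(f2(f2(f3(c, c), c), f2(c, c)), f2(f3(c, c), f3(c, c))), c)) = 1 + max(4, 0) = 5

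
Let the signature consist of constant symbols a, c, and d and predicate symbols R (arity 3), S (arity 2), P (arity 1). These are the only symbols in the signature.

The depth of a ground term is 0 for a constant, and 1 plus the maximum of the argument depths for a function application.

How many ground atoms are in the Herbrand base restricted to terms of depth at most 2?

First count ground terms of depth ≤ 2.
With no function symbols every ground term is a constant, so there are exactly 3 ground terms at every depth bound.
N_0 = 3
N_1 = 3
N_2 = 3
So |H| = 3.
For each predicate symbol, the number of ground atoms is |H| raised to its arity; summing:
  R: 3^3 = 27;  S: 3^2 = 9;  P: 3
Total ground atoms: 27 + 9 + 3 = 39.

39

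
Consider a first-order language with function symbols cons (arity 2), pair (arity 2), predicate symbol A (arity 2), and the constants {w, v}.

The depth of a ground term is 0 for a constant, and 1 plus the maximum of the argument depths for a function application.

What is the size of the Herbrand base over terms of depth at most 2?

First count ground terms of depth ≤ 2.
Count level by level. With function symbols cons/2, pair/2, the terms of depth ≤ k are the 2 constants together with each function applied to depth-≤(k−1) tuples, so N_k = 2 + N_{k-1}^2 + N_{k-1}^2.
N_0 = 2
N_1 = 2 + 2^2 + 2^2 = 10
N_2 = 2 + 10^2 + 10^2 = 202
So |H| = 202.
Each predicate of arity r yields |H|^r ground atoms (one per choice of an r-tuple from H):
  A: 202^2 = 40804
Total ground atoms: 40804.

40804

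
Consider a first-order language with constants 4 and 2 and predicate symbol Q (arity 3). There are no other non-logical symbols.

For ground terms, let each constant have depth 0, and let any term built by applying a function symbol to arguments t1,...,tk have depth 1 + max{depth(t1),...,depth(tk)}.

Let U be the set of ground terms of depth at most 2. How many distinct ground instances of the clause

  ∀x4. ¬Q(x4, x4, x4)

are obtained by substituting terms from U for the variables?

Ground terms of depth ≤ 2:
  With no function symbols every ground term is a constant, so there are exactly 2 ground terms at every depth bound.
  N_0 = 2
  N_1 = 2
  N_2 = 2
  Explicitly: 4, 2.
So there are 2 ground terms available for substitution.
The body mentions the single quantified variable x4; since ground terms form a free algebra, no two substitutions collapse to the same formula.
Number of ground instances = 2.

2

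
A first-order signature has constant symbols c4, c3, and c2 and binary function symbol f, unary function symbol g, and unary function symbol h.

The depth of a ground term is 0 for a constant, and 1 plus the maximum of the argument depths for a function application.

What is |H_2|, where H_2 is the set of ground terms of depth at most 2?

363

Count level by level. With function symbols f/2, g/1, h/1, the terms of depth ≤ k are the 3 constants together with each function applied to depth-≤(k−1) tuples, so N_k = 3 + N_{k-1}^2 + N_{k-1} + N_{k-1}.
N_0 = 3
N_1 = 3 + 3^2 + 3 + 3 = 18
N_2 = 3 + 18^2 + 18 + 18 = 363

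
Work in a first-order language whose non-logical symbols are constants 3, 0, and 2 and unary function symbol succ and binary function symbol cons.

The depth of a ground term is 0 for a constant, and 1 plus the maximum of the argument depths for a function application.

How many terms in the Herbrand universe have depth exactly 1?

Let N_k count ground terms of depth at most k. Each non-constant term of depth ≤ k is some function symbol applied to depth-≤(k−1) arguments, giving N_k = 3 + N_{k-1} + N_{k-1}^2.
N_0 = 3
N_1 = 3 + 3 + 3^2 = 15
Terms of depth exactly 1: N_1 − N_0 = 15 − 3 = 12.

12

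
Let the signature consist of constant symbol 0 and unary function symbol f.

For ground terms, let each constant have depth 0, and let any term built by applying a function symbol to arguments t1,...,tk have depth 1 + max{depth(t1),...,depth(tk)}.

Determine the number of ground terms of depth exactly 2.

1

Let N_k = |{terms of depth ≤ k}|. Then N_0 = 1 and N_k = 1 + N_{k-1} for k ≥ 1 (one summand per function symbol, arity giving the exponent).
N_0 = 1
N_1 = 1 + 1 = 2
N_2 = 1 + 2 = 3
Terms of depth exactly 2: N_2 − N_1 = 3 − 2 = 1.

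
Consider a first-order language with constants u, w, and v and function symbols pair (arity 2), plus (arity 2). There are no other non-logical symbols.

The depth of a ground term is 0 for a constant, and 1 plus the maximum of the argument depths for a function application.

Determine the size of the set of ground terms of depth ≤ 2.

Let N_k count ground terms of depth at most k. Each non-constant term of depth ≤ k is some function symbol applied to depth-≤(k−1) arguments, giving N_k = 3 + N_{k-1}^2 + N_{k-1}^2.
N_0 = 3
N_1 = 3 + 3^2 + 3^2 = 21
N_2 = 3 + 21^2 + 21^2 = 885

885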